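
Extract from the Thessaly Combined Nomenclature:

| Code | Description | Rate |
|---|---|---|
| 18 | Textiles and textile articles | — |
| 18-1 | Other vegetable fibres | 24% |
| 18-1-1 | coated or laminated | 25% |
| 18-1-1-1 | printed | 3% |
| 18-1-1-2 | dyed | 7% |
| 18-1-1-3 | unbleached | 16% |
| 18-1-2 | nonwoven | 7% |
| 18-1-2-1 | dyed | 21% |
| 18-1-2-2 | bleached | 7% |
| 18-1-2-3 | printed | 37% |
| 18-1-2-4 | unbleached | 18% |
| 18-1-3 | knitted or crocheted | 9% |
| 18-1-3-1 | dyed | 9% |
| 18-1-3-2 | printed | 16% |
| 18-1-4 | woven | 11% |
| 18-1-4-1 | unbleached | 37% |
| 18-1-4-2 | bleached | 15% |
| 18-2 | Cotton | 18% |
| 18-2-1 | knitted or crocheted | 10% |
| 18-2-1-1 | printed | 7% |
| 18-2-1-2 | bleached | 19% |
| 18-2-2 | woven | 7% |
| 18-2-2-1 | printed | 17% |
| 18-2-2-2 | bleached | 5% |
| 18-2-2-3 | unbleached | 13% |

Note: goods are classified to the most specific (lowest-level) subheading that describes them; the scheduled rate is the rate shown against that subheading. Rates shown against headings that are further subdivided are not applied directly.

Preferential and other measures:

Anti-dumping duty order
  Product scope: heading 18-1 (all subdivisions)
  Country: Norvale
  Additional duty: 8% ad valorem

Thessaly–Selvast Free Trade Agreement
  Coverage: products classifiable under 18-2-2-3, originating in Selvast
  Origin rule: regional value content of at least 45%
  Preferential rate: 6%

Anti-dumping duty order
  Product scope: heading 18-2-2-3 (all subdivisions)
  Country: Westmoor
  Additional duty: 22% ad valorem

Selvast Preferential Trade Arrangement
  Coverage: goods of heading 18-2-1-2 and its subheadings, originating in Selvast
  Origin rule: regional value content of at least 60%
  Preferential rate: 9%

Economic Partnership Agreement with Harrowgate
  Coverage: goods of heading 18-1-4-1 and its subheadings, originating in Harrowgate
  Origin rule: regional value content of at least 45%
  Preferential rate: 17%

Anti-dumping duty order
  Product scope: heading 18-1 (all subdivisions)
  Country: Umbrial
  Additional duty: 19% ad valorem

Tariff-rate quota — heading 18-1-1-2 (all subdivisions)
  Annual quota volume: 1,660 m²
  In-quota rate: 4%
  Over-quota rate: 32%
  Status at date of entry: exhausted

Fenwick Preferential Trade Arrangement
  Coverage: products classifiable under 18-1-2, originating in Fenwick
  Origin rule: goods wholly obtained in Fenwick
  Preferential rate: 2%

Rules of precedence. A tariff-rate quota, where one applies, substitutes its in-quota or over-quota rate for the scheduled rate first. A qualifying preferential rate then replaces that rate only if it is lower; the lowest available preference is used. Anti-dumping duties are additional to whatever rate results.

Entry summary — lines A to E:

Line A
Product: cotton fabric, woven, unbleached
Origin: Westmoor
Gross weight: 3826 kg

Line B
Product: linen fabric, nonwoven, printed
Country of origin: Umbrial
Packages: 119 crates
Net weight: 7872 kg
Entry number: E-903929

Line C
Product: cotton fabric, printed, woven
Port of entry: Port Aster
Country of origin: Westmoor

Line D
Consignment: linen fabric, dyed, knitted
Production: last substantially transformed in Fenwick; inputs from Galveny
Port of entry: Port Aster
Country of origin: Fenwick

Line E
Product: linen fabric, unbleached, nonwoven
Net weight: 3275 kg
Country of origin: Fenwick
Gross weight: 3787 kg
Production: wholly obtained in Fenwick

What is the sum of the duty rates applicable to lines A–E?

119%

Line A: cotton → 18-2; woven → 18-2-2; unbleached → 18-2-2-3. Scheduled 13%. anti-dumping (Westmoor, 18-2-2-3): +22%; total 13% + 22% = 35%. → 35%.
Line B: linen → 18-1; nonwoven → 18-1-2; printed → 18-1-2-3. Scheduled 37%. anti-dumping (Umbrial, 18-1): +19%; total 37% + 19% = 56%. → 56%.
Line C: cotton → 18-2; woven → 18-2-2; printed → 18-2-2-1. Scheduled 17%. No special measure applies. → 17%.
Line D: linen → 18-1; knitted → 18-1-3; dyed → 18-1-3-1. Scheduled 9%. Fenwick agreement on 18-1-2: 18-1-3-1 not covered. → 9%.
Line E: linen → 18-1; nonwoven → 18-1-2; unbleached → 18-1-2-4. Scheduled 18%. Fenwick agreement on 18-1-2: wholly obtained → 2% available; preferential 2%. → 2%.
Sum: 35% + 56% + 17% + 9% + 2% = 119%.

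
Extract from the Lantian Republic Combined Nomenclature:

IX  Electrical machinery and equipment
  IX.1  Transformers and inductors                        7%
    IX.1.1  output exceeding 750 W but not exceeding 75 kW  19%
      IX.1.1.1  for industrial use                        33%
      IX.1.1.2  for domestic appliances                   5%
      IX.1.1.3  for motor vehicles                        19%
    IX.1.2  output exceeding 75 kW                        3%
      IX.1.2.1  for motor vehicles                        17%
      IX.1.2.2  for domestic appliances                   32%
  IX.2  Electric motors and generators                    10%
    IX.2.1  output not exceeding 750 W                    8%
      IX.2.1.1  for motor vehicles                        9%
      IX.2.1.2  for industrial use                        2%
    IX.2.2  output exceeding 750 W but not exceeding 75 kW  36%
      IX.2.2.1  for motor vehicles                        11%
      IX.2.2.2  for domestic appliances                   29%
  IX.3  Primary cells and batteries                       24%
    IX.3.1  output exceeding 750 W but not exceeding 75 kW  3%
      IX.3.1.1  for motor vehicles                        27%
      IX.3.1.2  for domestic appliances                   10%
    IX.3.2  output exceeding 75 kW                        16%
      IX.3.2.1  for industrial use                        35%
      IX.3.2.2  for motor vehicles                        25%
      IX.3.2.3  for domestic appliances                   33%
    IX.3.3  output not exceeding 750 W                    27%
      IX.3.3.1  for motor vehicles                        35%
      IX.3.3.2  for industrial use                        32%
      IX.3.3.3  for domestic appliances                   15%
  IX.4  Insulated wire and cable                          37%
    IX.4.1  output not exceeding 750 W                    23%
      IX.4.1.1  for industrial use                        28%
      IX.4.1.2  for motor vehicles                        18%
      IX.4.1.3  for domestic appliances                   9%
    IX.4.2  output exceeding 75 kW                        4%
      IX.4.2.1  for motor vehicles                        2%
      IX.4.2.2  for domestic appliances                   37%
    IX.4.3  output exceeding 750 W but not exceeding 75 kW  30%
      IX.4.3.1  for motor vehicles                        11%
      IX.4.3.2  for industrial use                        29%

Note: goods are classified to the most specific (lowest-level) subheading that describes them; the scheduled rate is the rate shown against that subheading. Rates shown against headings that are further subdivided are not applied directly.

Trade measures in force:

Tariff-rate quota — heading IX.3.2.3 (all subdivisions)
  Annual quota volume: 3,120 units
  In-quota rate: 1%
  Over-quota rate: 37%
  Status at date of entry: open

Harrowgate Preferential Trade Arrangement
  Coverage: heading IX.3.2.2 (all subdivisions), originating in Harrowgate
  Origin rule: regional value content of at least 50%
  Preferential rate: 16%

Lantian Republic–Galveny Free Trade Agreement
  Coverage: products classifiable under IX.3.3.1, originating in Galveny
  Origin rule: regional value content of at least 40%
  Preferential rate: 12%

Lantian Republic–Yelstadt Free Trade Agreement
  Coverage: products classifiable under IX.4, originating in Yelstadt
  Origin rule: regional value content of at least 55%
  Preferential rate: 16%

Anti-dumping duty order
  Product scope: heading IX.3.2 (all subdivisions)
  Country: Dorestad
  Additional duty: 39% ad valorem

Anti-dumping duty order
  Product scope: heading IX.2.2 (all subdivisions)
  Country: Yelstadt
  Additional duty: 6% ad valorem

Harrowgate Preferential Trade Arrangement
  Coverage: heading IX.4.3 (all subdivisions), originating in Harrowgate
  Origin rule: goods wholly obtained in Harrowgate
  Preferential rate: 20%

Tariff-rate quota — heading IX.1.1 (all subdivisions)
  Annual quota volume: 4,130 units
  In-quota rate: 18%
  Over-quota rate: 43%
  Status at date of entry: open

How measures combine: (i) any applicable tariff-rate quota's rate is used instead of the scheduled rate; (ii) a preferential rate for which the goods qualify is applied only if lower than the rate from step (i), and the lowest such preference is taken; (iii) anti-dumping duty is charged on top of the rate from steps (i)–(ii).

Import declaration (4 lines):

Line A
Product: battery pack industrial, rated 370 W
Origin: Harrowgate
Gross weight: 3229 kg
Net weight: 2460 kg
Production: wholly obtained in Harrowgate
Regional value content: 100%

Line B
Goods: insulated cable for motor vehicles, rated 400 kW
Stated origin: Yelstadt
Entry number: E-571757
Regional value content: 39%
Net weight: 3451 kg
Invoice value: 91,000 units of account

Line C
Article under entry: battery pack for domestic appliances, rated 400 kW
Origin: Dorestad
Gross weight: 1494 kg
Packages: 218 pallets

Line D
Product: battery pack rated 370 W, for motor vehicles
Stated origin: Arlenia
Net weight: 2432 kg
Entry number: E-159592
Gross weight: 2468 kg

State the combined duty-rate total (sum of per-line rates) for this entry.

Line A: battery pack → IX.3; rated 370 W → IX.3.3; industrial → IX.3.3.2. Scheduled 32%. Harrowgate agreement on IX.3.2.2: IX.3.3.2 not covered; Harrowgate agreement on IX.4.3: IX.3.3.2 not covered. → 32%.
Line B: insulated cable → IX.4; rated 400 kW → IX.4.2; for motor vehicles → IX.4.2.1. Scheduled 2%. Yelstadt agreement on IX.4: RVC < 55%. → 2%.
Line C: battery pack → IX.3; rated 400 kW → IX.3.2; for domestic appliances → IX.3.2.3. Scheduled 33%. quota on IX.3.2.3 open → in-quota 1%; anti-dumping (Dorestad, IX.3.2): +39%; total 1% + 39% = 40%. → 40%.
Line D: battery pack → IX.3; rated 370 W → IX.3.3; for motor vehicles → IX.3.3.1. Scheduled 35%. No special measure applies. → 35%.
Sum: 32% + 2% + 40% + 35% = 109%.

109%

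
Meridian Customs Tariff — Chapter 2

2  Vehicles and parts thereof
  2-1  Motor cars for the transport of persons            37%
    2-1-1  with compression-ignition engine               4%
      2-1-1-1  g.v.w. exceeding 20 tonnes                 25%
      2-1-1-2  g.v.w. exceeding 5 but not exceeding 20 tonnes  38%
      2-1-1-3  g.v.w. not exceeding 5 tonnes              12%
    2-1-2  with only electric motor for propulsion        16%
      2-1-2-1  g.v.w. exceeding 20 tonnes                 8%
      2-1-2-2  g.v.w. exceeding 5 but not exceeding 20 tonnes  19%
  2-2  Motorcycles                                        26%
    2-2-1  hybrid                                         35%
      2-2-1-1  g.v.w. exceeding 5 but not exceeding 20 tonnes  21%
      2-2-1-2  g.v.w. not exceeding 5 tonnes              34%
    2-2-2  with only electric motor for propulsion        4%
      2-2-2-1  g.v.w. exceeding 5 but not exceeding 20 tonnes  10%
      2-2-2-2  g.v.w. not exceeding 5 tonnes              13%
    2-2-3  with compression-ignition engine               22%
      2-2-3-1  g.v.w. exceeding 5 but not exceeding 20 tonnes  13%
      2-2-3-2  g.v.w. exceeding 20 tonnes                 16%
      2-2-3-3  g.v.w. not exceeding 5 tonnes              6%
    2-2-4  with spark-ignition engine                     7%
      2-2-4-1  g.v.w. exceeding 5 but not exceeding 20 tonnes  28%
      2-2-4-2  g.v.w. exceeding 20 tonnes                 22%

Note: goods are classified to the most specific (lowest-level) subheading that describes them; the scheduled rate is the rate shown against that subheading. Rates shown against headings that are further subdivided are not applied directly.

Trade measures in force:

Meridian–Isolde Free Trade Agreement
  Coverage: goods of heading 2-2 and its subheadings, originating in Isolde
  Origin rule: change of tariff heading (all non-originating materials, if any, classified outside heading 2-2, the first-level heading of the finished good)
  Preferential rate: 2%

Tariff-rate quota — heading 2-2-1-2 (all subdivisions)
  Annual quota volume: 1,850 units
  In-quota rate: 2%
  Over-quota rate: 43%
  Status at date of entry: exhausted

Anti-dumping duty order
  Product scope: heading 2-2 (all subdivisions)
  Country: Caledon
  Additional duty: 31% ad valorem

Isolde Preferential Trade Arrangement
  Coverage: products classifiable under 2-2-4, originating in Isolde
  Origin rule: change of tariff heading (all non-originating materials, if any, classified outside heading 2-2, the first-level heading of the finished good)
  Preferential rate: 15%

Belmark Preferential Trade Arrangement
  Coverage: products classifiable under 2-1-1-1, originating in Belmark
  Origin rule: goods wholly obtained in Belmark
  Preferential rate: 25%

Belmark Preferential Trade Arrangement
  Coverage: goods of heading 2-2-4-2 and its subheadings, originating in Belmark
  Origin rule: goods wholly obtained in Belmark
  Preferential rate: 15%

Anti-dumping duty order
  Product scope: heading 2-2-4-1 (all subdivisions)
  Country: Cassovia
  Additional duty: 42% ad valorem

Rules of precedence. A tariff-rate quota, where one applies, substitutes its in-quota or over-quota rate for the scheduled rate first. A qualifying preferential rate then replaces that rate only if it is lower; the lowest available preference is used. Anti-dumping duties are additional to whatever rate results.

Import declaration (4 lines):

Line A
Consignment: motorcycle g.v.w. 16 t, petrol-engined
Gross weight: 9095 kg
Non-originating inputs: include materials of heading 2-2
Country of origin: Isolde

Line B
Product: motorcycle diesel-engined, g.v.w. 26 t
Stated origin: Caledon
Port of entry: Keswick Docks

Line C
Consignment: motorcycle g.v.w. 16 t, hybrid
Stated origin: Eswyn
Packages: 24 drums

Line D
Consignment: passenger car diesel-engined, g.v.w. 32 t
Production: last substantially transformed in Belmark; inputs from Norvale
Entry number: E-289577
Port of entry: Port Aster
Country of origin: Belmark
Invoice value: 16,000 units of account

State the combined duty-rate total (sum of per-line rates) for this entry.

Line A: motorcycle → 2-2; petrol-engined → 2-2-4; g.v.w. 16 t → 2-2-4-1. Scheduled 28%. Isolde agreement on 2-2: CTH not met; Isolde agreement on 2-2-4: CTH not met. → 28%.
Line B: motorcycle → 2-2; diesel-engined → 2-2-3; g.v.w. 26 t → 2-2-3-2. Scheduled 16%. anti-dumping (Caledon, 2-2): +31%; total 16% + 31% = 47%. → 47%.
Line C: motorcycle → 2-2; hybrid → 2-2-1; g.v.w. 16 t → 2-2-1-1. Scheduled 21%. No special measure applies. → 21%.
Line D: passenger car → 2-1; diesel-engined → 2-1-1; g.v.w. 32 t → 2-1-1-1. Scheduled 25%. Belmark agreement on 2-1-1-1: not wholly obtained; Belmark agreement on 2-2-4-2: 2-1-1-1 not covered. → 25%.
Sum: 28% + 47% + 21% + 25% = 121%.

121%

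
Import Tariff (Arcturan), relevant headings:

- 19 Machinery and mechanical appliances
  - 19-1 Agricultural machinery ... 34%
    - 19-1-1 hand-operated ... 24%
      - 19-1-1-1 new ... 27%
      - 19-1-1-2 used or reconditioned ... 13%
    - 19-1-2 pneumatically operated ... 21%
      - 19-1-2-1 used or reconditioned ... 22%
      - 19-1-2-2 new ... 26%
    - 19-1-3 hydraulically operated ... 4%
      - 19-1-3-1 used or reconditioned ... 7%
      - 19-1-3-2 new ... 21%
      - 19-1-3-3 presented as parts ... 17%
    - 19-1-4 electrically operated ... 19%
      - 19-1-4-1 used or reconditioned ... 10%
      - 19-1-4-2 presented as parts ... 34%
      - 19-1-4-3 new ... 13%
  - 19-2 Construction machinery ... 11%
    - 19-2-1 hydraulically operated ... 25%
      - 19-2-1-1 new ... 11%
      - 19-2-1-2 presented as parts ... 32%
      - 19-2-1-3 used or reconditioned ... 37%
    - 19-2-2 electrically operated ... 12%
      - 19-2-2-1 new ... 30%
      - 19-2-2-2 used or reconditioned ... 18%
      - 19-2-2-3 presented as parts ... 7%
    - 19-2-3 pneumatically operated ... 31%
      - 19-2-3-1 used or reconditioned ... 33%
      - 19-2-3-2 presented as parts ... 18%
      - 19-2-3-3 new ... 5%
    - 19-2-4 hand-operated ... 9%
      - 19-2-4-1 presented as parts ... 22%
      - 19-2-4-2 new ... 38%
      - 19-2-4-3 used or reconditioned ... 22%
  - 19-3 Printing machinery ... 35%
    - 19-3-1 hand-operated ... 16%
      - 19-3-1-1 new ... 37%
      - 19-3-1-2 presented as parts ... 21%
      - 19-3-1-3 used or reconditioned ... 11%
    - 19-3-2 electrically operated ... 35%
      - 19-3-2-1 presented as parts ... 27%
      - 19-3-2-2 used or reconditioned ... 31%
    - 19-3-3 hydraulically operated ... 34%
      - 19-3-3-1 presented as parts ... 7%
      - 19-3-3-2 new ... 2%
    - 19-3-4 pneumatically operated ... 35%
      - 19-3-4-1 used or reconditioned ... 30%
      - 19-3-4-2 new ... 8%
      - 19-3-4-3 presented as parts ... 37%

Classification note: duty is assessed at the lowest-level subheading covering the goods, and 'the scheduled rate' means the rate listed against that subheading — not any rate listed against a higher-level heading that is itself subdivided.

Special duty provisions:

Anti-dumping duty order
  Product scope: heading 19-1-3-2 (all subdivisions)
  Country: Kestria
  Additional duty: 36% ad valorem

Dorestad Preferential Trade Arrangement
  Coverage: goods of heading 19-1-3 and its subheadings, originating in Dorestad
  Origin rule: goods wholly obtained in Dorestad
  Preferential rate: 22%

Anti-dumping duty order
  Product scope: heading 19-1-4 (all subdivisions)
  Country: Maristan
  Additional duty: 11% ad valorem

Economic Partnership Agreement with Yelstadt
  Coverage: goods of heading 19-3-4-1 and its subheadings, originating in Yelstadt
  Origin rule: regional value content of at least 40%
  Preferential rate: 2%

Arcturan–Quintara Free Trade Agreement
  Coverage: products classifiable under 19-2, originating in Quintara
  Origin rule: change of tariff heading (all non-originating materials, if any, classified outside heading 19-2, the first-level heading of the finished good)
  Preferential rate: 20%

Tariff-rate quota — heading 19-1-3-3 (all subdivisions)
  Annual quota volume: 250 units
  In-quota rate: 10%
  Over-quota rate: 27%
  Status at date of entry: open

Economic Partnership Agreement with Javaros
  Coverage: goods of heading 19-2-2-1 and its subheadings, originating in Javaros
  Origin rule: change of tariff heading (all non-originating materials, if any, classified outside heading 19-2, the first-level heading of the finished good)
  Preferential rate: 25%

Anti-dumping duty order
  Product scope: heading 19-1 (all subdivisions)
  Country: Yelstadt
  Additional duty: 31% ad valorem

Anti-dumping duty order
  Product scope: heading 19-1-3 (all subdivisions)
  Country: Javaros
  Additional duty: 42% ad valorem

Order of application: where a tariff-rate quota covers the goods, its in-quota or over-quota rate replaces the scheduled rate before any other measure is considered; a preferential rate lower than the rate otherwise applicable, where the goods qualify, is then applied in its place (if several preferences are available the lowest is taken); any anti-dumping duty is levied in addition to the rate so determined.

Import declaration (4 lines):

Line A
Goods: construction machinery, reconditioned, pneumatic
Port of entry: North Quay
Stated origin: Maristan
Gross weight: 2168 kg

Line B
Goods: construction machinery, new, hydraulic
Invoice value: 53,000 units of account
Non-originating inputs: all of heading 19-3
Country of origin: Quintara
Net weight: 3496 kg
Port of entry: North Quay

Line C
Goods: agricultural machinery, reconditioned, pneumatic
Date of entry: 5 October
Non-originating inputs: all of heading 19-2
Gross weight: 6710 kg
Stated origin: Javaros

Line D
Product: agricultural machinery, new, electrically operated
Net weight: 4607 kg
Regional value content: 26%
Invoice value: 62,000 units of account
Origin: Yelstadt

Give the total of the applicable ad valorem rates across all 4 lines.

Line A: construction → 19-2; pneumatic → 19-2-3; reconditioned → 19-2-3-1. Scheduled 33%. No special measure applies. → 33%.
Line B: construction → 19-2; hydraulic → 19-2-1; new → 19-2-1-1. Scheduled 11%. Quintara agreement on 19-2: CTH met → 20% available; preference 20% not lower than 11% → no reduction. → 11%.
Line C: agricultural → 19-1; pneumatic → 19-1-2; reconditioned → 19-1-2-1. Scheduled 22%. Javaros agreement on 19-2-2-1: 19-1-2-1 not covered. → 22%.
Line D: agricultural → 19-1; electrically operated → 19-1-4; new → 19-1-4-3. Scheduled 13%. Yelstadt agreement on 19-3-4-1: 19-1-4-3 not covered; anti-dumping (Yelstadt, 19-1): +31%; total 13% + 31% = 44%. → 44%.
Sum: 33% + 11% + 22% + 44% = 110%.

110%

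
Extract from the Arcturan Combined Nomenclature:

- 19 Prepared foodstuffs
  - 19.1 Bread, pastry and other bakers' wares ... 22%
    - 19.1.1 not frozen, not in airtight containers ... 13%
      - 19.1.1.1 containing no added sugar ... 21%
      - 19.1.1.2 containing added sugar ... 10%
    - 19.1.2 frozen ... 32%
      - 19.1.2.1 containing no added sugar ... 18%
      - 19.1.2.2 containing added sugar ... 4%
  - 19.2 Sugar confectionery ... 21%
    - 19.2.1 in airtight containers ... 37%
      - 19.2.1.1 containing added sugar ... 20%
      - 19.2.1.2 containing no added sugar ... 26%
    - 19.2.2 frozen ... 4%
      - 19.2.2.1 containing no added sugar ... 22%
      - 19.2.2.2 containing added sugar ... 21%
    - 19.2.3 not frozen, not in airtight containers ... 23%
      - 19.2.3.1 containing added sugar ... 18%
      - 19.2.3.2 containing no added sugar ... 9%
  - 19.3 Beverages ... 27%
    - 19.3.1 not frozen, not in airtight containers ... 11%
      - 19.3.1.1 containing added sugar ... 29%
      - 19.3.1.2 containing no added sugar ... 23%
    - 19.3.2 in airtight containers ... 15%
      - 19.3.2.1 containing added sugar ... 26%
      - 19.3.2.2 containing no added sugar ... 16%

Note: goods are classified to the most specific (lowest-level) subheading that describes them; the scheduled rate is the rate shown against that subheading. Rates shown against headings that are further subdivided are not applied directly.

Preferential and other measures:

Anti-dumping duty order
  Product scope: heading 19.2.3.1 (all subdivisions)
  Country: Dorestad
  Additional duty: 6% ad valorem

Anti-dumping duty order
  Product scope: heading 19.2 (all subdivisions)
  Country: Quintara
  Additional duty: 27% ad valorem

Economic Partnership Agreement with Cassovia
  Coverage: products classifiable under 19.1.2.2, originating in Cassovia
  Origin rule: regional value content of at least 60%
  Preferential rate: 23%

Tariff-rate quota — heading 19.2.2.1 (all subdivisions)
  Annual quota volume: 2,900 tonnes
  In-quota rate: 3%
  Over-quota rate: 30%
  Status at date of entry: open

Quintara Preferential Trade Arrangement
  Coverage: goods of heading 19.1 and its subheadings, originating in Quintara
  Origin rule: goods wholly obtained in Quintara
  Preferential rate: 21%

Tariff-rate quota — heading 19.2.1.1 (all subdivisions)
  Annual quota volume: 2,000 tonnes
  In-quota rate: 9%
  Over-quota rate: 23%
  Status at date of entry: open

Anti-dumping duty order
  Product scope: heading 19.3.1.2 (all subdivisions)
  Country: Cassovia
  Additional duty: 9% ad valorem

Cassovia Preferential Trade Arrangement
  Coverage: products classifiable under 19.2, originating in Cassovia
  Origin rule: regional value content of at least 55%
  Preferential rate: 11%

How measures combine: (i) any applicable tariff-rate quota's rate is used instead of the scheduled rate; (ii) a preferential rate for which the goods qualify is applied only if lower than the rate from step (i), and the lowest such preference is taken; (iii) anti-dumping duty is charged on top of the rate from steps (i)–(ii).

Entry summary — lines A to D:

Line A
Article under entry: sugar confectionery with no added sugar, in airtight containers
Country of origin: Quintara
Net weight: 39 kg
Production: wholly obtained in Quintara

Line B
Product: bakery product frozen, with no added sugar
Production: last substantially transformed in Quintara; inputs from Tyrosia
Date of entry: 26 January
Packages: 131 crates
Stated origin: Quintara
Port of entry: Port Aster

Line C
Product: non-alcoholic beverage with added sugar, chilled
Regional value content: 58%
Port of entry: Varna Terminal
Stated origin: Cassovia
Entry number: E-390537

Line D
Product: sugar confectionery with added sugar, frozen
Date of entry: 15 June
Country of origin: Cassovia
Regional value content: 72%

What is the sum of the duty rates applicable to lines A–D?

Line A: sugar confectionery → 19.2; in airtight containers → 19.2.1; with no added sugar → 19.2.1.2. Scheduled 26%. Quintara agreement on 19.1: 19.2.1.2 not covered; anti-dumping (Quintara, 19.2): +27%; total 26% + 27% = 53%. → 53%.
Line B: bakery product → 19.1; frozen → 19.1.2; with no added sugar → 19.1.2.1. Scheduled 18%. Quintara agreement on 19.1: not wholly obtained. → 18%.
Line C: non-alcoholic beverage → 19.3; chilled → 19.3.1; with added sugar → 19.3.1.1. Scheduled 29%. Cassovia agreement on 19.1.2.2: 19.3.1.1 not covered; Cassovia agreement on 19.2: 19.3.1.1 not covered. → 29%.
Line D: sugar confectionery → 19.2; frozen → 19.2.2; with added sugar → 19.2.2.2. Scheduled 21%. Cassovia agreement on 19.1.2.2: 19.2.2.2 not covered; Cassovia agreement on 19.2: RVC ≥ 55% → 11% available; preferential 11%. → 11%.
Sum: 53% + 18% + 29% + 11% = 111%.

111%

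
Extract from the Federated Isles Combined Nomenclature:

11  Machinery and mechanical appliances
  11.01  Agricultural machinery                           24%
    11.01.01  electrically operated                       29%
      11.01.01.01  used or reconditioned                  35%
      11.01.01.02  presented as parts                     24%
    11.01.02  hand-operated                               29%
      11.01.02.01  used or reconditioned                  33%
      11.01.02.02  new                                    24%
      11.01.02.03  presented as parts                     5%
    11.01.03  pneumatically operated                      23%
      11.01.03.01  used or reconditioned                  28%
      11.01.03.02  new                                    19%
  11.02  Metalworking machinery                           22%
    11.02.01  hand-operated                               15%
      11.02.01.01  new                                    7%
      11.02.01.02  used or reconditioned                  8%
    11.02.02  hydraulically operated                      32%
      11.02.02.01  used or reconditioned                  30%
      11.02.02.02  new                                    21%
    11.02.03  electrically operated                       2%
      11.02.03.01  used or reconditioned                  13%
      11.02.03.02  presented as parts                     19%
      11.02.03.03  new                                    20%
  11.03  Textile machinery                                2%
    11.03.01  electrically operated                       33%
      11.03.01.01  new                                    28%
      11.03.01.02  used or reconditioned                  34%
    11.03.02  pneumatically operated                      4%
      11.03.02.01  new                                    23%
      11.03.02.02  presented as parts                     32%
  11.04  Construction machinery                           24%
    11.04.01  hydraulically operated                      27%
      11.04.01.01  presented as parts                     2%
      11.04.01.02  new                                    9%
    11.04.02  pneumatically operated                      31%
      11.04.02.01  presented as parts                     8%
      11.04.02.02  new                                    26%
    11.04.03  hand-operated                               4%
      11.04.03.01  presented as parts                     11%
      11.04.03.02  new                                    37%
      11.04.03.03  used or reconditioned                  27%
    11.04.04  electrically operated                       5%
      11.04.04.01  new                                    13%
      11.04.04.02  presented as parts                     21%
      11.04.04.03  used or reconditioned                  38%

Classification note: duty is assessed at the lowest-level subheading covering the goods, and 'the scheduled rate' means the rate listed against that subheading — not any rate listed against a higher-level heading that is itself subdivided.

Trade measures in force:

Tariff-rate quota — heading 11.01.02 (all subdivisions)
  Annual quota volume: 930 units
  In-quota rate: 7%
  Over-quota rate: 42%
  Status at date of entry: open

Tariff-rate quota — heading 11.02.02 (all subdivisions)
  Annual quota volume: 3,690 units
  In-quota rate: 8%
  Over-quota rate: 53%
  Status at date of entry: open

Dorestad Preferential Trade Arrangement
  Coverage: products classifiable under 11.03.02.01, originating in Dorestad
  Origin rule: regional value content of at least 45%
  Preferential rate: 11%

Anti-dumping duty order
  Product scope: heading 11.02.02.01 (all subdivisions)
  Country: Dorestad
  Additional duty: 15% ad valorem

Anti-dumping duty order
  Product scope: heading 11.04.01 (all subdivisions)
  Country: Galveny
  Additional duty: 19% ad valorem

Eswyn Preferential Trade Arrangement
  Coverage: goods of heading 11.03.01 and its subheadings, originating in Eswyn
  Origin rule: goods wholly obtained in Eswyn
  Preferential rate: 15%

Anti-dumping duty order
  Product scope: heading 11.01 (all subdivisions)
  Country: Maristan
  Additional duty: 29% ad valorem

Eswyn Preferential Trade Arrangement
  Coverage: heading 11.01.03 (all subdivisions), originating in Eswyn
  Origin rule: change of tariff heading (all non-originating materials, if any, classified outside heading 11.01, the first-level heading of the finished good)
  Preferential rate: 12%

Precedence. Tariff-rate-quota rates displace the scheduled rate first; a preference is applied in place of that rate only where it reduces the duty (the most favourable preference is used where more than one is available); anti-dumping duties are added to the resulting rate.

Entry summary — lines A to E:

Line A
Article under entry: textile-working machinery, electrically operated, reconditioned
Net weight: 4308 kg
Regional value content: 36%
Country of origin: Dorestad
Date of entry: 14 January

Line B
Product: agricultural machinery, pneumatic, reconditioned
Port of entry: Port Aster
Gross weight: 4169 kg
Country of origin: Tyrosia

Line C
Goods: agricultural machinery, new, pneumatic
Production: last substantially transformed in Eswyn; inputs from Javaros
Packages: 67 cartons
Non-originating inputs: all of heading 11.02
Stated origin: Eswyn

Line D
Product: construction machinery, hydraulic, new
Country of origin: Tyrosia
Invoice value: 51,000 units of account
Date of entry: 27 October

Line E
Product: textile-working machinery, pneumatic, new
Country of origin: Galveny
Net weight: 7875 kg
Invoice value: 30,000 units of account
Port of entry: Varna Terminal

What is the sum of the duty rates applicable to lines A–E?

Line A: textile-working → 11.03; electrically operated → 11.03.01; reconditioned → 11.03.01.02. Scheduled 34%. Dorestad agreement on 11.03.02.01: 11.03.01.02 not covered. → 34%.
Line B: agricultural → 11.01; pneumatic → 11.01.03; reconditioned → 11.01.03.01. Scheduled 28%. No special measure applies. → 28%.
Line C: agricultural → 11.01; pneumatic → 11.01.03; new → 11.01.03.02. Scheduled 19%. Eswyn agreement on 11.03.01: 11.01.03.02 not covered; Eswyn agreement on 11.01.03: CTH met → 12% available; preferential 12%. → 12%.
Line D: construction → 11.04; hydraulic → 11.04.01; new → 11.04.01.02. Scheduled 9%. No special measure applies. → 9%.
Line E: textile-working → 11.03; pneumatic → 11.03.02; new → 11.03.02.01. Scheduled 23%. No special measure applies. → 23%.
Sum: 34% + 28% + 12% + 9% + 23% = 106%.

106%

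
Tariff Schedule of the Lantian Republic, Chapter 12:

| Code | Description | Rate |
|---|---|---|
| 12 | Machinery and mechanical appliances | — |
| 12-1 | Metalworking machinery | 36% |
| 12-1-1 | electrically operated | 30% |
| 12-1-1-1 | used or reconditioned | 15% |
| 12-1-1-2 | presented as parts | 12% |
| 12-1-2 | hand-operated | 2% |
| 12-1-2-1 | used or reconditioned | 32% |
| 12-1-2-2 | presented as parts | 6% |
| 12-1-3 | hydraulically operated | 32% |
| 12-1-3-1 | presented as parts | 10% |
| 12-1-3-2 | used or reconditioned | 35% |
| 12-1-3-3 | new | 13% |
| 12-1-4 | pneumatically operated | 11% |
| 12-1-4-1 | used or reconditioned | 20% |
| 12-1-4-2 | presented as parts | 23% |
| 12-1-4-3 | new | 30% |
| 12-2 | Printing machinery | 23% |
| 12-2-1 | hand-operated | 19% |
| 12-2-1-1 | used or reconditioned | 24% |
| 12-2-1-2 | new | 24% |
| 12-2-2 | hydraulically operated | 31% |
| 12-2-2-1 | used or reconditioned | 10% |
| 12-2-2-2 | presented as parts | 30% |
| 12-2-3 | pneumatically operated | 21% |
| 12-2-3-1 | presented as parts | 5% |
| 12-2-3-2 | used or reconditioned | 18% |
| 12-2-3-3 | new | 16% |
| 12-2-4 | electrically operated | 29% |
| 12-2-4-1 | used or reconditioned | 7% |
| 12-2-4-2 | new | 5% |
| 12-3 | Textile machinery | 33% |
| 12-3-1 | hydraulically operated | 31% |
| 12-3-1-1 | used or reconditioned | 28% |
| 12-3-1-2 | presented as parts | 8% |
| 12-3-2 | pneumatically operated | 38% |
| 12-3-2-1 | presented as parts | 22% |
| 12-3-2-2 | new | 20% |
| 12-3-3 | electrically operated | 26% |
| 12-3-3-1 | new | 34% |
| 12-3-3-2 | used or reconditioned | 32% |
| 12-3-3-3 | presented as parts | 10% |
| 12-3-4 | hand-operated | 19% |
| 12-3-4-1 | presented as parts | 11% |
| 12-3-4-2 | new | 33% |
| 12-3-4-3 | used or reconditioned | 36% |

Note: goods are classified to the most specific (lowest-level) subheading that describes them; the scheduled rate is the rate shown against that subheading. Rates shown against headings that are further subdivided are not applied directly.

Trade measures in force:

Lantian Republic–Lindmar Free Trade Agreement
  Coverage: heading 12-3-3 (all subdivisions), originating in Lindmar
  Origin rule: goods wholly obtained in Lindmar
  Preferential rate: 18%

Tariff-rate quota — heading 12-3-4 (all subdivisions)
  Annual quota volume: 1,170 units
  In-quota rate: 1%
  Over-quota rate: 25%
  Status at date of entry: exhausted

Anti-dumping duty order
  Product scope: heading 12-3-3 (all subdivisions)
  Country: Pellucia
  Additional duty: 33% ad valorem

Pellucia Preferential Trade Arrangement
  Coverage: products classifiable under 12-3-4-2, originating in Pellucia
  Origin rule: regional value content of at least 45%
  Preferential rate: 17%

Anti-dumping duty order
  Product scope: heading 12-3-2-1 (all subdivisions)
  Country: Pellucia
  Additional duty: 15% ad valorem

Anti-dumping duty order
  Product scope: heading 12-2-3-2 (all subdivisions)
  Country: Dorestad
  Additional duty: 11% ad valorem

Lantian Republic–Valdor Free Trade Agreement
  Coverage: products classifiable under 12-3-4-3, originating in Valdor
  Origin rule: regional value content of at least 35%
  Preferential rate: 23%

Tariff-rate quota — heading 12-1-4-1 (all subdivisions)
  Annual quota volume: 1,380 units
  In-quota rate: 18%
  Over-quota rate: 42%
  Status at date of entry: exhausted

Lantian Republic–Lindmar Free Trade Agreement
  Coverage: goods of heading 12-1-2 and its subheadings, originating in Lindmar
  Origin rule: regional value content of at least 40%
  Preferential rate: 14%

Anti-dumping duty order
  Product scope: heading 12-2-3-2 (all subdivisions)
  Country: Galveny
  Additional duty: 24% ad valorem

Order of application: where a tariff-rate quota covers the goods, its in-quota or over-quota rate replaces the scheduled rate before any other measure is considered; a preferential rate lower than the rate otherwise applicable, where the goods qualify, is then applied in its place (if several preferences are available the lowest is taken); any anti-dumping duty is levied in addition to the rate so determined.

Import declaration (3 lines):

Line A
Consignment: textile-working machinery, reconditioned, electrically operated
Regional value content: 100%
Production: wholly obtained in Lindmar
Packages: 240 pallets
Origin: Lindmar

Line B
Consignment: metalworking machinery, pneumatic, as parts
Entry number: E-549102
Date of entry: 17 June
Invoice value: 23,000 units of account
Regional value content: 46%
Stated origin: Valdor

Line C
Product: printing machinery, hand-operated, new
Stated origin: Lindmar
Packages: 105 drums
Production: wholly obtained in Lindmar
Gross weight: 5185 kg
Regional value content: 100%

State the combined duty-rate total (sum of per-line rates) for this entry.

Line A: textile-working → 12-3; electrically operated → 12-3-3; reconditioned → 12-3-3-2. Scheduled 32%. Lindmar agreement on 12-3-3: wholly obtained → 18% available; Lindmar agreement on 12-1-2: 12-3-3-2 not covered; preferential 18%. → 18%.
Line B: metalworking → 12-1; pneumatic → 12-1-4; as parts → 12-1-4-2. Scheduled 23%. Valdor agreement on 12-3-4-3: 12-1-4-2 not covered. → 23%.
Line C: printing → 12-2; hand-operated → 12-2-1; new → 12-2-1-2. Scheduled 24%. Lindmar agreement on 12-3-3: 12-2-1-2 not covered; Lindmar agreement on 12-1-2: 12-2-1-2 not covered. → 24%.
Sum: 18% + 23% + 24% = 65%.

65%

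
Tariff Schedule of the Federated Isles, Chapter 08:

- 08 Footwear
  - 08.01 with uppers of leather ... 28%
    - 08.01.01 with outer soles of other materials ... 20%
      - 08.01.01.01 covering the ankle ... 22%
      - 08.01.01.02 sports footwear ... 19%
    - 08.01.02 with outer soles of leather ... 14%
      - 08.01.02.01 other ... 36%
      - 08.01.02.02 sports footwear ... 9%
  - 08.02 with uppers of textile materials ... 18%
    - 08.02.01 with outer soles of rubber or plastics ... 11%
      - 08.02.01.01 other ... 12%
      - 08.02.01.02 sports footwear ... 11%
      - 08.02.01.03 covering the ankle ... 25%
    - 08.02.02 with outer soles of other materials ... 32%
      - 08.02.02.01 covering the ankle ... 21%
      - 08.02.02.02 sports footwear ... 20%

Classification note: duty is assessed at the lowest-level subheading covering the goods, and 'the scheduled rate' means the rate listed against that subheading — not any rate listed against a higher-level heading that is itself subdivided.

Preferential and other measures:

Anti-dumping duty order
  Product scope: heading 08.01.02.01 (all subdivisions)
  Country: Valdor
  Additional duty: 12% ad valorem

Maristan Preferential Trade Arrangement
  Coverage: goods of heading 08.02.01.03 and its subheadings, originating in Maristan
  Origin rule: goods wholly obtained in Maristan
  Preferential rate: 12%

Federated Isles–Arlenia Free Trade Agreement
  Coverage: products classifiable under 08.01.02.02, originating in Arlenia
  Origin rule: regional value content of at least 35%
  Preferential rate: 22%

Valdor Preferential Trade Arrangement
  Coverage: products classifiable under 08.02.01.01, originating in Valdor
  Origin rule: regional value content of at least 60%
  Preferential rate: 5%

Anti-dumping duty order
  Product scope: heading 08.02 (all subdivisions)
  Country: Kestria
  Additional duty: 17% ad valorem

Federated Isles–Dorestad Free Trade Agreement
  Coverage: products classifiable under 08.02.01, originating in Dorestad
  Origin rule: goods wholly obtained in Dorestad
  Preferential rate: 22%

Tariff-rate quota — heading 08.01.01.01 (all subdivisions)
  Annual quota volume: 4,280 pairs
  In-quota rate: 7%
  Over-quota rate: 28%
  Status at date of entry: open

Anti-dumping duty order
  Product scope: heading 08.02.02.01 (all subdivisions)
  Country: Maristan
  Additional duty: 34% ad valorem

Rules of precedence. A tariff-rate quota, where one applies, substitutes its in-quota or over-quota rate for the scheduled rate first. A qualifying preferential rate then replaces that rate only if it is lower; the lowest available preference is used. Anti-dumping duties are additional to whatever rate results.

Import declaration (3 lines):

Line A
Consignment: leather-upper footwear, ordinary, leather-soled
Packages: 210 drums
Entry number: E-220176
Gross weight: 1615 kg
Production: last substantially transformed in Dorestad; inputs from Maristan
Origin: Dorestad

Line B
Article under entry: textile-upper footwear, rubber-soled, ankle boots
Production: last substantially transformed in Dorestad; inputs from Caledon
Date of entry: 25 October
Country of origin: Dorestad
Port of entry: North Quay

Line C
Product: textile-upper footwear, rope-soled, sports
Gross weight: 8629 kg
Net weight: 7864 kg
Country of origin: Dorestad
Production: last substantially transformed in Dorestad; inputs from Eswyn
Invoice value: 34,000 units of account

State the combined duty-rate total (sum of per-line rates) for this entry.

81%

Line A: leather-upper → 08.01; leather-soled → 08.01.02; ordinary → 08.01.02.01. Scheduled 36%. Dorestad agreement on 08.02.01: 08.01.02.01 not covered. → 36%.
Line B: textile-upper → 08.02; rubber-soled → 08.02.01; ankle boots → 08.02.01.03. Scheduled 25%. Dorestad agreement on 08.02.01: not wholly obtained. → 25%.
Line C: textile-upper → 08.02; rope-soled → 08.02.02; sports → 08.02.02.02. Scheduled 20%. Dorestad agreement on 08.02.01: 08.02.02.02 not covered. → 20%.
Sum: 36% + 25% + 20% = 81%.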